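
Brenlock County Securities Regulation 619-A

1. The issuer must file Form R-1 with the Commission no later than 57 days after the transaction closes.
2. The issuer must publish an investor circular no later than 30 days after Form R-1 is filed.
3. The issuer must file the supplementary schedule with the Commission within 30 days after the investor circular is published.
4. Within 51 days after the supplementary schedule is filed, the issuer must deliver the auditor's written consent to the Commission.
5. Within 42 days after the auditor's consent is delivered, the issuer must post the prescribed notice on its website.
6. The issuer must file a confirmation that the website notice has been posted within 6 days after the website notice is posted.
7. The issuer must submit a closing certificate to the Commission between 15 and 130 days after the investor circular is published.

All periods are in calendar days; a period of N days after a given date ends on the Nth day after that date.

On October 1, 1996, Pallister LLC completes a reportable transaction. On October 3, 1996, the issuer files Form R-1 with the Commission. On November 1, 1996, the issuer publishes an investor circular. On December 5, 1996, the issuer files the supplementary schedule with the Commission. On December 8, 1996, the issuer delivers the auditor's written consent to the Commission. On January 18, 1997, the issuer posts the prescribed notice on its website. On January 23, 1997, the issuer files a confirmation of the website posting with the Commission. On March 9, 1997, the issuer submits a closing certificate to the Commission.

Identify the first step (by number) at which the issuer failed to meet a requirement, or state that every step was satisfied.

Step 3

Step 1 — counting 57 days from October 1, 1996 (when the transaction closes) gives a deadline of November 27, 1996; October 3, 1996 is within that limit.
Step 2 — counting 30 days from October 3, 1996 (when Form R-1 is filed) gives a deadline of November 2, 1996; November 1, 1996 is within that limit.
Step 3 — counting 30 days from November 1, 1996 (when the investor circular is published) gives a deadline of December 1, 1996; not done until December 5, 1996, 4 days after the deadline.
The procedure was therefore not followed at step 3.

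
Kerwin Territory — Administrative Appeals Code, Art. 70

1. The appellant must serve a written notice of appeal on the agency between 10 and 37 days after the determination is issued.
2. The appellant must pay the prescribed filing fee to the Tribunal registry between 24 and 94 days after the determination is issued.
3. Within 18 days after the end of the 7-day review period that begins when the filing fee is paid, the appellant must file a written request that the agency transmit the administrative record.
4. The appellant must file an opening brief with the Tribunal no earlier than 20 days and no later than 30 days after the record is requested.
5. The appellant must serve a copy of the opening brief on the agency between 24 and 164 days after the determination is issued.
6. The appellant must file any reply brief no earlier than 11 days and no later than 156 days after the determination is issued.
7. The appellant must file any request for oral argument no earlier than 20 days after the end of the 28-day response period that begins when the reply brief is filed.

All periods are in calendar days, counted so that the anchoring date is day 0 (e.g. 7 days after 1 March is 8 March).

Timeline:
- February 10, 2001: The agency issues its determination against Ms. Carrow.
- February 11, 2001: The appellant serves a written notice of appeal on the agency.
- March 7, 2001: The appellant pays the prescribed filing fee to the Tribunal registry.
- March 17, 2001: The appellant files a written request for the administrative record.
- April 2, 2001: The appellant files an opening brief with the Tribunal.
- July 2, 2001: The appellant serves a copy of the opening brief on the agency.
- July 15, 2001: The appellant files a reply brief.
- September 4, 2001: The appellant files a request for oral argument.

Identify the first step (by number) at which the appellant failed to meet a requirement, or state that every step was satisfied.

Step 1 — 10 and 37 days from February 10, 2001 (when the determination is issued) are February 20, 2001 and March 19, 2001 respectively; done February 11, 2001 — 9 days before the window opened.
Later steps need not be reached.

Step 1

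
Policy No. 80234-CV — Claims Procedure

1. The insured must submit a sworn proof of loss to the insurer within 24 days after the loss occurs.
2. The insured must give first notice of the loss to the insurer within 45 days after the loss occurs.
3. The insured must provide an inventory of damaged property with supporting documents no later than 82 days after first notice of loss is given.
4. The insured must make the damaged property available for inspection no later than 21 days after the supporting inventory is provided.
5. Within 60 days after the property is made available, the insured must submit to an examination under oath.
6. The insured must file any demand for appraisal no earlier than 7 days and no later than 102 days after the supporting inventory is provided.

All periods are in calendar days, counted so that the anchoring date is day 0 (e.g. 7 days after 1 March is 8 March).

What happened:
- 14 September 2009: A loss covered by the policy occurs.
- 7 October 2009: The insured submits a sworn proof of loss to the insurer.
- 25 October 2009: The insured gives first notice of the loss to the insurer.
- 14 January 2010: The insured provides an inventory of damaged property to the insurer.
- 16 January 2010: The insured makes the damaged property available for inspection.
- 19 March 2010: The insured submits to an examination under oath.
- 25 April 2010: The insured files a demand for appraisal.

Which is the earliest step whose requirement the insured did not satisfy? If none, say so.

Step 5

Step 1 — counting 24 days from 14 September 2009 (when the loss occurs) gives a deadline of 8 October 2009; 7 October 2009 is within that limit.
Step 2 — counting 45 days from 14 September 2009 (when the loss occurs) gives a deadline of 29 October 2009; completed 25 October 2009, before the deadline.
Step 3 — counting 82 days from 25 October 2009 (when first notice of loss is given) gives a deadline of 15 January 2010; done 14 January 2010 — timely.
Step 4 — counting 21 days from 14 January 2010 (when the supporting inventory is provided) gives a deadline of 4 February 2010; 16 January 2010 is within that limit.
Step 5 — counting 60 days from 16 January 2010 (when the property is made available) gives a deadline of 17 March 2010; done 19 March 2010 — 2 days late.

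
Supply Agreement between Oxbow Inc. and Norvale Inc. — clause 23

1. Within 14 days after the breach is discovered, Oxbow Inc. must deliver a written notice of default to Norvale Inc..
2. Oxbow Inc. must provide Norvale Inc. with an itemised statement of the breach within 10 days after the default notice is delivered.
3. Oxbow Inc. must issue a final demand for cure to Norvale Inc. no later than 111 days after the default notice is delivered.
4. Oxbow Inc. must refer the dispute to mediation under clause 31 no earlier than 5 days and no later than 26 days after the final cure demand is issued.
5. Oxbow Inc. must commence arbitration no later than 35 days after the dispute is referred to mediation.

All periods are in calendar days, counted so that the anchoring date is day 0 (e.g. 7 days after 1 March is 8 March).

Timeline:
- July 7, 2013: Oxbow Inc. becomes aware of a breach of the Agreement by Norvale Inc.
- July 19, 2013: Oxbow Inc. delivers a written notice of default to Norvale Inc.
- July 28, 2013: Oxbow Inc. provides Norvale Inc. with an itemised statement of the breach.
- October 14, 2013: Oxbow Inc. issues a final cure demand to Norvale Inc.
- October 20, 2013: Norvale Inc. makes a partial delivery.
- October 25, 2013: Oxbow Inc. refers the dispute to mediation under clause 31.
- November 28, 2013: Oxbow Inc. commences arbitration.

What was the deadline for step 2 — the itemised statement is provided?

July 29, 2013

Step 2 runs from July 19, 2013, when the default notice is delivered. 10 days after July 19, 2013 is July 29, 2013.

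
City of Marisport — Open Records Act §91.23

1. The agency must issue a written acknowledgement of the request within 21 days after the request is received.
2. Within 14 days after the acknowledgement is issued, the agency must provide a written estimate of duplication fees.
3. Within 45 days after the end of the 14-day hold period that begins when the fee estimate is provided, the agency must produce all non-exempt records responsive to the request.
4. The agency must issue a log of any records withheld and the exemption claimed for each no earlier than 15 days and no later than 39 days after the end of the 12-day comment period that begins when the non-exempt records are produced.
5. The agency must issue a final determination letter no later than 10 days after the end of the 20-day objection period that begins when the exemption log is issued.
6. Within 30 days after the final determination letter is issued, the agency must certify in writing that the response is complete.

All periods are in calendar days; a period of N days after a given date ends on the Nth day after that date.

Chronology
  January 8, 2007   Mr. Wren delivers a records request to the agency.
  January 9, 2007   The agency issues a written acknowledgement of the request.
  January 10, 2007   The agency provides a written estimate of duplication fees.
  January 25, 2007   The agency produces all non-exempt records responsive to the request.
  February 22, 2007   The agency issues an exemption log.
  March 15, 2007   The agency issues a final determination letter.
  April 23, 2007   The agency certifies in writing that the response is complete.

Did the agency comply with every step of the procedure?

No

(1) due by January 8, 2007 + 21 days = January 29, 2007; completed January 9, 2007, before the deadline.
(2) due by January 9, 2007 + 14 days = January 23, 2007; completed January 10, 2007, before the deadline.
(3) due by January 24, 2007 + 45 days = March 10, 2007; done January 25, 2007 — timely.
(4) the permitted window runs from February 6, 2007 + 15 = February 21, 2007 to February 6, 2007 + 39 = March 17, 2007; February 22, 2007 falls inside that range.
(5) due by March 14, 2007 + 10 days = March 24, 2007; March 15, 2007 is within that limit.
(6) due by March 15, 2007 + 30 days = April 14, 2007; not done until April 23, 2007, 9 days after the deadline.
That is the first point of non-compliance.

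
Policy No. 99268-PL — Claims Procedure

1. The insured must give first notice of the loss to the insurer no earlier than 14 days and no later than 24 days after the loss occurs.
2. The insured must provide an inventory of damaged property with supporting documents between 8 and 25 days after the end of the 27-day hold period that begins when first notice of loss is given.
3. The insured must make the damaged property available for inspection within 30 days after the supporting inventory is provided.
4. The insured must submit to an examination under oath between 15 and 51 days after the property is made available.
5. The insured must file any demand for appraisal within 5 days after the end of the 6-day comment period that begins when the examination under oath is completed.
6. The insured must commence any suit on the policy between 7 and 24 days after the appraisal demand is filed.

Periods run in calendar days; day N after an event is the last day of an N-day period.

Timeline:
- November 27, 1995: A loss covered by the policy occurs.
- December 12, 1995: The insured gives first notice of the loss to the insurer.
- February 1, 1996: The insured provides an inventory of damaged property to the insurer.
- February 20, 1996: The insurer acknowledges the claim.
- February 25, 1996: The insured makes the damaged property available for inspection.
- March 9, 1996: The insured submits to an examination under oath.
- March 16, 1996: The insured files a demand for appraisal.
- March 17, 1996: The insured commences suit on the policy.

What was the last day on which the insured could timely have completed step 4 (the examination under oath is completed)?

April 16, 1996

Step 4 runs from February 25, 1996, when the property is made available. The window is 15–51 days after February 25, 1996; it closes on April 16, 1996.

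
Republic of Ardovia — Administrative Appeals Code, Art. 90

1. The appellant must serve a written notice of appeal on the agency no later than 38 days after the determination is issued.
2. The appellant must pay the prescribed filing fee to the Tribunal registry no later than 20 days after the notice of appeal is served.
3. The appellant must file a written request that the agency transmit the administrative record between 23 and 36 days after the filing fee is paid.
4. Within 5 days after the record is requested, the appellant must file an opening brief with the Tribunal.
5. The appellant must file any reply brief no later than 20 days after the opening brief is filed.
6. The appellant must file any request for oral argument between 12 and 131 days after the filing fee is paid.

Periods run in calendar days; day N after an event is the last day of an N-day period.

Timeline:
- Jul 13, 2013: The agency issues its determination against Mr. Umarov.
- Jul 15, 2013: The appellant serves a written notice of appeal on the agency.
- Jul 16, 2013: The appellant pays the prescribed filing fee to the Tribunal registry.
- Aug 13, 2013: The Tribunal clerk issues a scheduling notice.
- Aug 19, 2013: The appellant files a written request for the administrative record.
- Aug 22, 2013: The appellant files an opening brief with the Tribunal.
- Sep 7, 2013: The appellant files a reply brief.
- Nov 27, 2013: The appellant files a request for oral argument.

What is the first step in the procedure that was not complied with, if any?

Step 1: 38 days after Jul 13, 2013 (when the determination is issued) is Aug 20, 2013; completed Jul 15, 2013, before the deadline.
Step 2: 20 days after Jul 15, 2013 (when the notice of appeal is served) is Aug 4, 2013; Jul 16, 2013 is within that limit.
Step 3: the window is 23–36 days after Jul 16, 2013 (when the filing fee is paid), so Aug 8, 2013 through Aug 21, 2013; done Aug 19, 2013 — within the window.
Step 4: 5 days after Aug 19, 2013 (when the record is requested) is Aug 24, 2013; done Aug 22, 2013 — timely.
Step 5: 20 days after Aug 22, 2013 (when the opening brief is filed) is Sep 11, 2013; done Sep 7, 2013 — timely.
Step 6: the window is 12–131 days after Jul 16, 2013 (when the filing fee is paid), so Jul 28, 2013 through Nov 24, 2013; done Nov 27, 2013 — 3 days after the window closed.
Later steps need not be reached.

Step 6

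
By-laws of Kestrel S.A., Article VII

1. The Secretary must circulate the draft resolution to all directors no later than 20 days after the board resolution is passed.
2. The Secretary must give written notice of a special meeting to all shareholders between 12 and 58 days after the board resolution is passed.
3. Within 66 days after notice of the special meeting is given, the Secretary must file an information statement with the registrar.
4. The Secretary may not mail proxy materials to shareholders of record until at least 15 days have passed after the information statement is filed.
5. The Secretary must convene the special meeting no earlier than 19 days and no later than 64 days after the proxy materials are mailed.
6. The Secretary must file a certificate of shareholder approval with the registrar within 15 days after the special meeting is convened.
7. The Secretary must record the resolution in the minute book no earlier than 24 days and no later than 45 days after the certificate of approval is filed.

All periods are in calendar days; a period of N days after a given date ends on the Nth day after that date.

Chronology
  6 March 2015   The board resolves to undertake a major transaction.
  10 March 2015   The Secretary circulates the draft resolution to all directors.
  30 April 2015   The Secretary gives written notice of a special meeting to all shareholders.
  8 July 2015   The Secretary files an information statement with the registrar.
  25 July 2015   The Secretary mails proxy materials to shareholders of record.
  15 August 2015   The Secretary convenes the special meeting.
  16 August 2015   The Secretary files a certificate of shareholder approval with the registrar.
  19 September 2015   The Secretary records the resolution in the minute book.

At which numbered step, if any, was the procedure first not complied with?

(1) due by 6 March 2015 + 20 days = 26 March 2015; done 10 March 2015 — timely.
(2) the permitted window runs from 6 March 2015 + 12 = 18 March 2015 to 6 March 2015 + 58 = 3 May 2015; done 30 April 2015 — within the window.
(3) due by 30 April 2015 + 66 days = 5 July 2015; not done until 8 July 2015, 3 days after the deadline.

Step 3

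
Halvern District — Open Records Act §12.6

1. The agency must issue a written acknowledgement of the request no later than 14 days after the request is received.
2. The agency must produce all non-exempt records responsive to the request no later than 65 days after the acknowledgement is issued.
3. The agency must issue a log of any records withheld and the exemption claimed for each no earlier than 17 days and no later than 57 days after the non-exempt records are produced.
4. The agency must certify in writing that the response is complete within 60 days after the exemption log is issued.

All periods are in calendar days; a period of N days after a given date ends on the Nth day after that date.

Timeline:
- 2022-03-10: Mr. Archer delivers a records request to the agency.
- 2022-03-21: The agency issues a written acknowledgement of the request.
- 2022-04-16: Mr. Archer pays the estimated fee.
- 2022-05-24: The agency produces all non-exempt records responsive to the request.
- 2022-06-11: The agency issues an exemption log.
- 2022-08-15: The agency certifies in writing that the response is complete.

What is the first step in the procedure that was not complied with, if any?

Step 4

Step 1 — counting 14 days from 2022-03-10 (when the request is received) gives a deadline of 2022-03-24; 2022-03-21 is within that limit.
Step 2 — counting 65 days from 2022-03-21 (when the acknowledgement is issued) gives a deadline of 2022-05-25; completed 2022-05-24, before the deadline.
Step 3 — 17 and 57 days from 2022-05-24 (when the non-exempt records are produced) are 2022-06-10 and 2022-07-20 respectively; done 2022-06-11, which is between those dates.
Step 4 — counting 60 days from 2022-06-11 (when the exemption log is issued) gives a deadline of 2022-08-10; not done until 2022-08-15, 5 days after the deadline.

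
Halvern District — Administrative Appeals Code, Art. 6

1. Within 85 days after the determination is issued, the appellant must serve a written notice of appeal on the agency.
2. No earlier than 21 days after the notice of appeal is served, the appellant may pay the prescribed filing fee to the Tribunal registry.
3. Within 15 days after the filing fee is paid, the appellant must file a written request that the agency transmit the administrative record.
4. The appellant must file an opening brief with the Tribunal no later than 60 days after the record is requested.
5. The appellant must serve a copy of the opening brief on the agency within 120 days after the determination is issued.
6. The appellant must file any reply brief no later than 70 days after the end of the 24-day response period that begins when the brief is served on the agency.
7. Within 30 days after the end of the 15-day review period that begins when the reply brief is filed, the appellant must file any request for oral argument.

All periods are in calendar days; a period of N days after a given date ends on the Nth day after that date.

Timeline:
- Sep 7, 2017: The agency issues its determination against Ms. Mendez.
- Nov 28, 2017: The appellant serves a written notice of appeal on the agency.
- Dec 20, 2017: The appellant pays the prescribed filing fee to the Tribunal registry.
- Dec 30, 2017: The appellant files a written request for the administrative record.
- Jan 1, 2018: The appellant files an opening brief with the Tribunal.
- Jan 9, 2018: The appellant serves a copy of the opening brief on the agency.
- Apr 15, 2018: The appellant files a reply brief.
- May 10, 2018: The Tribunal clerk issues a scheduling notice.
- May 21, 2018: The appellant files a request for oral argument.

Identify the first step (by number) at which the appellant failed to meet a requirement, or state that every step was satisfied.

Step 1 — counting 85 days from Sep 7, 2017 (when the determination is issued) gives a deadline of Dec 1, 2017; Nov 28, 2017 is within that limit.
Step 2 — must wait 21 days from Nov 28, 2017 (when the notice of appeal is served), so not before Dec 19, 2017; Dec 20, 2017 is on or after that date.
Step 3 — counting 15 days from Dec 20, 2017 (when the filing fee is paid) gives a deadline of Jan 4, 2018; done Dec 30, 2017 — timely.
Step 4 — counting 60 days from Dec 30, 2017 (when the record is requested) gives a deadline of Feb 28, 2018; completed Jan 1, 2018, before the deadline.
Step 5 — counting 120 days from Sep 7, 2017 (when the determination is issued) gives a deadline of Jan 5, 2018; Jan 9, 2018 misses that deadline by 4 days.
The procedure was therefore not followed at step 5.

Step 5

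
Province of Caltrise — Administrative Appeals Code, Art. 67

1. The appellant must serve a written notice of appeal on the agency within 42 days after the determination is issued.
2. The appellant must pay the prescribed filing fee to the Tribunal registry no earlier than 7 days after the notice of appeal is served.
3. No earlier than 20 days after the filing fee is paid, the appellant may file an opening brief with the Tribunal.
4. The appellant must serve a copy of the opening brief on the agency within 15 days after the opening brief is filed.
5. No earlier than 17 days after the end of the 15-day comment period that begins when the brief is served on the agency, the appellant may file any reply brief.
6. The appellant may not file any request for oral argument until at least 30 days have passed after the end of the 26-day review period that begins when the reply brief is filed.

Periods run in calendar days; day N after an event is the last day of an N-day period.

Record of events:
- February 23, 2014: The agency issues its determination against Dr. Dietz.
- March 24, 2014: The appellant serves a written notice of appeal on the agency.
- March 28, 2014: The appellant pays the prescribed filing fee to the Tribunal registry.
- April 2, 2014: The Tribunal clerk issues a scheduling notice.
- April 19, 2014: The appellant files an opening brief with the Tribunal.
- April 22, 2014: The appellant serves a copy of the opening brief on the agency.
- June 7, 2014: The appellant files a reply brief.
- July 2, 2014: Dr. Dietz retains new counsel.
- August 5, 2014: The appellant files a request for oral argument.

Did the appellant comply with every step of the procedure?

Step 1: 42 days after February 23, 2014 (when the determination is issued) is April 6, 2014; March 24, 2014 is within that limit.
Step 2: the earliest permitted date is 7 days after March 24, 2014 (when the notice of appeal is served), i.e. March 31, 2014; done March 28, 2014 — 3 days too early.
No need to go further; step 2 was not satisfied.

No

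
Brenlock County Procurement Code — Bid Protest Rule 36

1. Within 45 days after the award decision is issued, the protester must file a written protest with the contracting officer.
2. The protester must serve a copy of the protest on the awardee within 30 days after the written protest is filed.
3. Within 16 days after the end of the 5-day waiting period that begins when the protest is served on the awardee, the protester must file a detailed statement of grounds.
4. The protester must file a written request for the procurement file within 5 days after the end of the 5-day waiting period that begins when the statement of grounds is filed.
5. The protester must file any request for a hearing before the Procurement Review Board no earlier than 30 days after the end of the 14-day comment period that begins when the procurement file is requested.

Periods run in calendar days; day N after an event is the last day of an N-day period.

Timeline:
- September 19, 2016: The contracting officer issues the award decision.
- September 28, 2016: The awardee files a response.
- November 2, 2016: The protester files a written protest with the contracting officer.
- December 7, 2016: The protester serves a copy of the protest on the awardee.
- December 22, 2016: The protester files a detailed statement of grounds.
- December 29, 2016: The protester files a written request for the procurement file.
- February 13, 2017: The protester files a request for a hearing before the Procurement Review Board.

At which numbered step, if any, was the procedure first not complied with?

(1) due by September 19, 2016 + 45 days = November 3, 2016; completed November 2, 2016, before the deadline.
(2) due by November 2, 2016 + 30 days = December 2, 2016; not done until December 7, 2016, 5 days after the deadline.
No need to go further; step 2 was not satisfied.

Step 2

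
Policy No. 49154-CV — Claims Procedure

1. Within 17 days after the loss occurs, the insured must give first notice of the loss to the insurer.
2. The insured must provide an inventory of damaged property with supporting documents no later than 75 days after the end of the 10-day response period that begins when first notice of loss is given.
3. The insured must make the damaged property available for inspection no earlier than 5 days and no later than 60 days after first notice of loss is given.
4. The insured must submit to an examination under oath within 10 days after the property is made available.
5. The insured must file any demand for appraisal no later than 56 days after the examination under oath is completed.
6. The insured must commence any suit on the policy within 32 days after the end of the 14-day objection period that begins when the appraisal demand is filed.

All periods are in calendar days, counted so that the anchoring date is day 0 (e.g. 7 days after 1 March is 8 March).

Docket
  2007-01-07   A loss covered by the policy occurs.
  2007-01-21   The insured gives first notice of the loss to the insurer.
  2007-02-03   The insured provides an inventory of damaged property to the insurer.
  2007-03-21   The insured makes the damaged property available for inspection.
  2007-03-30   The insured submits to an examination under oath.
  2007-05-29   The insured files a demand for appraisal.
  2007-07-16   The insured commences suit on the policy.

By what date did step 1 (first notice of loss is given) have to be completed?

Step 1 runs from 2007-01-07, when the loss occurs. 17 days after 2007-01-07 is 2007-01-24.

2007-01-24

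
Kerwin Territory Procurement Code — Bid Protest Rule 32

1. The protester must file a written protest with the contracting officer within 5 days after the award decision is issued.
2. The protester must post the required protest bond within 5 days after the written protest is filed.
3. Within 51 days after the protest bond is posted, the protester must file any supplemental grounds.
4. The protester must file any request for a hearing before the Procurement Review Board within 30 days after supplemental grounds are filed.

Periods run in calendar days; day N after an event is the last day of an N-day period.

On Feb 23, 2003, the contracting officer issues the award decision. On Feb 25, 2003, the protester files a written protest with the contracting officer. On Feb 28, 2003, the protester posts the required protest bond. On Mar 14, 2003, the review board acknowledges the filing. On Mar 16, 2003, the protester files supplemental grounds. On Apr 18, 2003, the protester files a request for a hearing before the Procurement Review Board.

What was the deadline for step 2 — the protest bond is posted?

Mar 2, 2003

Step 2 runs from Feb 25, 2003, when the written protest is filed. 5 days after Feb 25, 2003 is Mar 2, 2003.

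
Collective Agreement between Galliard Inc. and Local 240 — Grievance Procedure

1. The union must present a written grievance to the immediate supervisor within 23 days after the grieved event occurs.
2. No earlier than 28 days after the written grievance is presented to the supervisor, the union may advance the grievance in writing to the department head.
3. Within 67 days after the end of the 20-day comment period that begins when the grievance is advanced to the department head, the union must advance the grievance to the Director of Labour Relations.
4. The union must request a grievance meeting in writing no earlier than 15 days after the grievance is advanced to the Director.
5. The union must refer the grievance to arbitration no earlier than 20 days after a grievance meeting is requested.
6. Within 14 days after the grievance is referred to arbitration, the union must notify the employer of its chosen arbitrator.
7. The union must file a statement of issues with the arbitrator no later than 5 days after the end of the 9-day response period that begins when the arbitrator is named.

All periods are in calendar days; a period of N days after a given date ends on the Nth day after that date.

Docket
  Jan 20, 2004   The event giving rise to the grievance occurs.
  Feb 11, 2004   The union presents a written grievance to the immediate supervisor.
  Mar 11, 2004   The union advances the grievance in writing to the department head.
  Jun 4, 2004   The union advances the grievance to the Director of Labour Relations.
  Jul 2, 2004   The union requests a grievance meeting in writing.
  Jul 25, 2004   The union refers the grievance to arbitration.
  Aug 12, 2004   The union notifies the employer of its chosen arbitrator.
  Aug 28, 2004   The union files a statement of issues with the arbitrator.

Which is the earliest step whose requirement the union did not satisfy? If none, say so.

Step 1: 23 days after Jan 20, 2004 (when the grieved event occurs) is Feb 12, 2004; completed Feb 11, 2004, before the deadline.
Step 2: the earliest permitted date is 28 days after Feb 11, 2004 (when the written grievance is presented to the supervisor), i.e. Mar 10, 2004; done Mar 11, 2004 — permitted.
Step 3: 67 days after Mar 31, 2004 (end of the 20-day comment period, which began when the grievance is advanced to the department head on Mar 11, 2004) is Jun 6, 2004; Jun 4, 2004 is within that limit.
Step 4: the earliest permitted date is 15 days after Jun 4, 2004 (when the grievance is advanced to the Director), i.e. Jun 19, 2004; done Jul 2, 2004 — permitted.
Step 5: the earliest permitted date is 20 days after Jul 2, 2004 (when a grievance meeting is requested), i.e. Jul 22, 2004; Jul 25, 2004 is on or after that date.
Step 6: 14 days after Jul 25, 2004 (when the grievance is referred to arbitration) is Aug 8, 2004; Aug 12, 2004 misses that deadline by 4 days.

Step 6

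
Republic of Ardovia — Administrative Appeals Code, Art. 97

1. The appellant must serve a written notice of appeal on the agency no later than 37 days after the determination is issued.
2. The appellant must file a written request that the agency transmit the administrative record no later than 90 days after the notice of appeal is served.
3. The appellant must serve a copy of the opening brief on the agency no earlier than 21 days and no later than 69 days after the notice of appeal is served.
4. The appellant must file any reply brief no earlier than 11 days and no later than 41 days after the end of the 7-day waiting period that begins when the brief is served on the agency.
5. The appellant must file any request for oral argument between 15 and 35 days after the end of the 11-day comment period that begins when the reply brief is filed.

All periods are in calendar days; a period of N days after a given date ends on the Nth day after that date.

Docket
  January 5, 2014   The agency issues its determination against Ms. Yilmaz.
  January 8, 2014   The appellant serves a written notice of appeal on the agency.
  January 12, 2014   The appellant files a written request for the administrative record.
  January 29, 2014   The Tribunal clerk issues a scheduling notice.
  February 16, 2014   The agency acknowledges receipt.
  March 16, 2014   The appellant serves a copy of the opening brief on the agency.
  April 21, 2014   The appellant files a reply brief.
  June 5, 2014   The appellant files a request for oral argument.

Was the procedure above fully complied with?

Step 1: 37 days after January 5, 2014 (when the determination is issued) is February 11, 2014; done January 8, 2014 — timely.
Step 2: 90 days after January 8, 2014 (when the notice of appeal is served) is April 8, 2014; completed January 12, 2014, before the deadline.
Step 3: the window is 21–69 days after January 8, 2014 (when the notice of appeal is served), so January 29, 2014 through March 18, 2014; done March 16, 2014, which is between those dates.
Step 4: the window is 11–41 days after March 23, 2014 (end of the 7-day waiting period, which began when the brief is served on the agency on March 16, 2014), so April 3, 2014 through May 3, 2014; done April 21, 2014 — within the window.
Step 5: the window is 15–35 days after May 2, 2014 (end of the 11-day comment period, which began when the reply brief is filed on April 21, 2014), so May 17, 2014 through June 6, 2014; done June 5, 2014 — within the window.

Yes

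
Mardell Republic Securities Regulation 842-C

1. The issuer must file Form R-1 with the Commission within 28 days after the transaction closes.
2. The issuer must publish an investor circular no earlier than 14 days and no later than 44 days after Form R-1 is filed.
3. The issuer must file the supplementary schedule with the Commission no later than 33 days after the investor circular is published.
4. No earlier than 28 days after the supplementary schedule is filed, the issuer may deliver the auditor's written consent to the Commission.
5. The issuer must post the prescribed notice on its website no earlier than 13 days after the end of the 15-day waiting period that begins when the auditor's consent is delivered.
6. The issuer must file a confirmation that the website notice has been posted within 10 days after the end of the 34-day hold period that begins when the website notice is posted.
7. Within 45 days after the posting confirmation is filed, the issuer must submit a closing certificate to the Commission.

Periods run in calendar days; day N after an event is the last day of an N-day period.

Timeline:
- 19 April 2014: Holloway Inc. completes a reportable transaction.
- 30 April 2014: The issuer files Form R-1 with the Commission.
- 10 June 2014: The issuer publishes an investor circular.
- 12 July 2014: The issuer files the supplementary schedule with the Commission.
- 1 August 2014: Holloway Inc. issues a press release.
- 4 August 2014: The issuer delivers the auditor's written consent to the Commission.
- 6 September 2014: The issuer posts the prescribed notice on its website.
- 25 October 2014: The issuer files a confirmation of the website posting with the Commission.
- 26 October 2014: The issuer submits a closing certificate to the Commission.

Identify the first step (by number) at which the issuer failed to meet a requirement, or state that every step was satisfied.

Step 1: 28 days after 19 April 2014 (when the transaction closes) is 17 May 2014; 30 April 2014 is within that limit.
Step 2: the window is 14–44 days after 30 April 2014 (when Form R-1 is filed), so 14 May 2014 through 13 June 2014; done 10 June 2014 — within the window.
Step 3: 33 days after 10 June 2014 (when the investor circular is published) is 13 July 2014; done 12 July 2014 — timely.
Step 4: the earliest permitted date is 28 days after 12 July 2014 (when the supplementary schedule is filed), i.e. 9 August 2014; acted on 4 August 2014, 5 days prematurely.
No need to go further; step 4 was not satisfied.

Step 4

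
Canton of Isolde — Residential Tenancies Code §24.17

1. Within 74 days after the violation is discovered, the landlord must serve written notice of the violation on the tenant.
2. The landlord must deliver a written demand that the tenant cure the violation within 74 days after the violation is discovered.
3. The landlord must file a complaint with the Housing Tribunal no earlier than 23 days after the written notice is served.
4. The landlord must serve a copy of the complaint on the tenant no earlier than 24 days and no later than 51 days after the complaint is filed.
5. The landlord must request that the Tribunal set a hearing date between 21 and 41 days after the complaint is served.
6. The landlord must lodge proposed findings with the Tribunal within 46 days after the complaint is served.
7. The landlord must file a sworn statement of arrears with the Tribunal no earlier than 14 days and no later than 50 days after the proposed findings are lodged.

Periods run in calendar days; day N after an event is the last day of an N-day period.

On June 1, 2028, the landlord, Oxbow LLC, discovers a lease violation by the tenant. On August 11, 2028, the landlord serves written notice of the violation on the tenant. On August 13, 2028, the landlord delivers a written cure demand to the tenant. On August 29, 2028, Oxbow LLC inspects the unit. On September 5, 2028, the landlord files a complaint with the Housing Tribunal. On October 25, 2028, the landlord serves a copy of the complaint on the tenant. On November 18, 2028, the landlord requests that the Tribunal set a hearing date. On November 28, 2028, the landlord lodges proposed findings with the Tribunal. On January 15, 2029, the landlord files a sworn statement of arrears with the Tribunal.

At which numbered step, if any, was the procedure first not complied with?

None — every step was satisfied

Step 1: 74 days after June 1, 2028 (when the violation is discovered) is August 14, 2028; done August 11, 2028 — timely.
Step 2: 74 days after June 1, 2028 (when the violation is discovered) is August 14, 2028; done August 13, 2028 — timely.
Step 3: the earliest permitted date is 23 days after August 11, 2028 (when the written notice is served), i.e. September 3, 2028; done September 5, 2028, after the minimum wait.
Step 4: the window is 24–51 days after September 5, 2028 (when the complaint is filed), so September 29, 2028 through October 26, 2028; done October 25, 2028, which is between those dates.
Step 5: the window is 21–41 days after October 25, 2028 (when the complaint is served), so November 15, 2028 through December 5, 2028; November 18, 2028 falls inside that range.
Step 6: 46 days after October 25, 2028 (when the complaint is served) is December 10, 2028; November 28, 2028 is within that limit.
Step 7: the window is 14–50 days after November 28, 2028 (when the proposed findings are lodged), so December 12, 2028 through January 17, 2029; January 15, 2029 falls inside that range.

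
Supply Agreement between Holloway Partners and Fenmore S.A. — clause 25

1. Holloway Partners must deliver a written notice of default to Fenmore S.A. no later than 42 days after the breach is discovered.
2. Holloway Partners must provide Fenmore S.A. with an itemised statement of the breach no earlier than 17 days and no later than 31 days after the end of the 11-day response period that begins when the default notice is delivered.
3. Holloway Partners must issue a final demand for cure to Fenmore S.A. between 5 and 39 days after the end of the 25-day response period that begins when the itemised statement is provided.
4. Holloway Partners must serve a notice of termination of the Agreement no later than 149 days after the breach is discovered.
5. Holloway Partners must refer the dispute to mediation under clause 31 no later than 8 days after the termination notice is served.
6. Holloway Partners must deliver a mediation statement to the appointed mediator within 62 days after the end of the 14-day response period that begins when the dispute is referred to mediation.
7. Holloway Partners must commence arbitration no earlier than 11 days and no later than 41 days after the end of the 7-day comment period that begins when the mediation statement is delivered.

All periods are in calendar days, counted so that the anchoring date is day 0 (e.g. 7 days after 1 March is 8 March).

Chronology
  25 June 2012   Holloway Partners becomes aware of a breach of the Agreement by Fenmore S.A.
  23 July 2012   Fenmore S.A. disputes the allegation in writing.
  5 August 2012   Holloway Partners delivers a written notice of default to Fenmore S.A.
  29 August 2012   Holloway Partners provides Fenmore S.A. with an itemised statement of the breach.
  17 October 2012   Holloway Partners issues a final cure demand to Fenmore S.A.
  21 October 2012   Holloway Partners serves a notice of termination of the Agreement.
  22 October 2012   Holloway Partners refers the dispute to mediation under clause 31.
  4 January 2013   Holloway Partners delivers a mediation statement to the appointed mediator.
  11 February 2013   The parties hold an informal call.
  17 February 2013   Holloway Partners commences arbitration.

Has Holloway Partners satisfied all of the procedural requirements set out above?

(1) due by 25 June 2012 + 42 days = 6 August 2012; done 5 August 2012 — timely.
(2) the permitted window runs from 16 August 2012 + 17 = 2 September 2012 to 16 August 2012 + 31 = 16 September 2012; 29 August 2012 is 4 days too early.
No need to go further; step 2 was not satisfied.

No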